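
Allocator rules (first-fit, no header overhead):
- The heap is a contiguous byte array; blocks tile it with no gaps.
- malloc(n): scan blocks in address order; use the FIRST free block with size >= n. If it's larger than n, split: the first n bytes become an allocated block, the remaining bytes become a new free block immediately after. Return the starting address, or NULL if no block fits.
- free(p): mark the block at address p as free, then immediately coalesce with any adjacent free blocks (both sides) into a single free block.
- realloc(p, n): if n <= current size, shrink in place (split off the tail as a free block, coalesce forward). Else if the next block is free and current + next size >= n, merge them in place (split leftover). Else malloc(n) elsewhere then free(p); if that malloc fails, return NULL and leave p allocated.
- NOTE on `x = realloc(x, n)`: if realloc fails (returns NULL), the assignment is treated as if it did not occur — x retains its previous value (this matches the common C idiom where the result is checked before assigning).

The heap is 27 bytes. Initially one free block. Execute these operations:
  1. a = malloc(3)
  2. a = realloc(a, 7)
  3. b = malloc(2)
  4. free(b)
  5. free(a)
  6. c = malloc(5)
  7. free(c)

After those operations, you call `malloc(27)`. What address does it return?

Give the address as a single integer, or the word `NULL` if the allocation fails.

Op 1: a = malloc(3) -> a = 0; heap: [0-2 ALLOC][3-26 FREE]
Op 2: a = realloc(a, 7) -> a = 0; heap: [0-6 ALLOC][7-26 FREE]
Op 3: b = malloc(2) -> b = 7; heap: [0-6 ALLOC][7-8 ALLOC][9-26 FREE]
Op 4: free(b) -> (freed b); heap: [0-6 ALLOC][7-26 FREE]
Op 5: free(a) -> (freed a); heap: [0-26 FREE]
Op 6: c = malloc(5) -> c = 0; heap: [0-4 ALLOC][5-26 FREE]
Op 7: free(c) -> (freed c); heap: [0-26 FREE]
malloc(27): first-fit scan over [0-26 FREE] -> 0

Answer: 0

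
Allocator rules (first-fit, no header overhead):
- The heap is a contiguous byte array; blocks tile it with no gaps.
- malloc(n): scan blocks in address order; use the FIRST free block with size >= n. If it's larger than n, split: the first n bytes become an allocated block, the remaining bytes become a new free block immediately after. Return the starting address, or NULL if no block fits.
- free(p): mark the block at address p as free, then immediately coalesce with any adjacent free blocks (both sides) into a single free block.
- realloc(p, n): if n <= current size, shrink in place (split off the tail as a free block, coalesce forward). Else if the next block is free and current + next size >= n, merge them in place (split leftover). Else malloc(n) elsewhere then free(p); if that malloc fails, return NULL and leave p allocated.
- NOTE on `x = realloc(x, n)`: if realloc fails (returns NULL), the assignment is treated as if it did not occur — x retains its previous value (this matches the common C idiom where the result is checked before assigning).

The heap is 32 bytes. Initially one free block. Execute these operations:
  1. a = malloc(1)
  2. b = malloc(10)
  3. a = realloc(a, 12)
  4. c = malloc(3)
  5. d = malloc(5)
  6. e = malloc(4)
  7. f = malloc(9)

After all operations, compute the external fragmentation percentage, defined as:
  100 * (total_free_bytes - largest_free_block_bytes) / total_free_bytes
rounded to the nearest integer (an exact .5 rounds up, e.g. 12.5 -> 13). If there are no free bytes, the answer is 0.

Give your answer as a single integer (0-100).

Op 1: a = malloc(1) -> a = 0; heap: [0-0 ALLOC][1-31 FREE]
Op 2: b = malloc(10) -> b = 1; heap: [0-0 ALLOC][1-10 ALLOC][11-31 FREE]
Op 3: a = realloc(a, 12) -> a = 11; heap: [0-0 FREE][1-10 ALLOC][11-22 ALLOC][23-31 FREE]
Op 4: c = malloc(3) -> c = 23; heap: [0-0 FREE][1-10 ALLOC][11-22 ALLOC][23-25 ALLOC][26-31 FREE]
Op 5: d = malloc(5) -> d = 26; heap: [0-0 FREE][1-10 ALLOC][11-22 ALLOC][23-25 ALLOC][26-30 ALLOC][31-31 FREE]
Op 6: e = malloc(4) -> e = NULL; heap: [0-0 FREE][1-10 ALLOC][11-22 ALLOC][23-25 ALLOC][26-30 ALLOC][31-31 FREE]
Op 7: f = malloc(9) -> f = NULL; heap: [0-0 FREE][1-10 ALLOC][11-22 ALLOC][23-25 ALLOC][26-30 ALLOC][31-31 FREE]
Free blocks: [1 1] total_free=2 largest=1 -> 100*(2-1)/2 = 100/2 = 50

Answer: 50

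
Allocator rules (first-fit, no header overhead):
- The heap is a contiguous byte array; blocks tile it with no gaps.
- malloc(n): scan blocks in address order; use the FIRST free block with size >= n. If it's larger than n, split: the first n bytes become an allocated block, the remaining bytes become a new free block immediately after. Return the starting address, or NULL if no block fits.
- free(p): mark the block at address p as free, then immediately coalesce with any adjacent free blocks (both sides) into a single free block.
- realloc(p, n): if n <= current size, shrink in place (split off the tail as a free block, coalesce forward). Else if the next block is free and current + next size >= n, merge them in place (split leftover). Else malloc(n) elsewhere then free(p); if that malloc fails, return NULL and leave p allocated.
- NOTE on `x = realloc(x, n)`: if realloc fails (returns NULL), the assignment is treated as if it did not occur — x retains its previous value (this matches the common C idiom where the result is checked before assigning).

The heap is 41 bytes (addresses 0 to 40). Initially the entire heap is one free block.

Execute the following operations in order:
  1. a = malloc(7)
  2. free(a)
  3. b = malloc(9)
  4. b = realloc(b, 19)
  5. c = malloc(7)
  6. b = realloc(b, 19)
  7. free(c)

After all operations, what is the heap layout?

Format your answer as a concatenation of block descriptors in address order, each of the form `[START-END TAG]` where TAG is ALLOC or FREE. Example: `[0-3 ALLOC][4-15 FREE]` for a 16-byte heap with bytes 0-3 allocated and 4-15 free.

Answer: [0-18 ALLOC][19-40 FREE]

Derivation:
Op 1: a = malloc(7) -> a = 0; heap: [0-6 ALLOC][7-40 FREE]
Op 2: free(a) -> (freed a); heap: [0-40 FREE]
Op 3: b = malloc(9) -> b = 0; heap: [0-8 ALLOC][9-40 FREE]
Op 4: b = realloc(b, 19) -> b = 0; heap: [0-18 ALLOC][19-40 FREE]
Op 5: c = malloc(7) -> c = 19; heap: [0-18 ALLOC][19-25 ALLOC][26-40 FREE]
Op 6: b = realloc(b, 19) -> b = 0; heap: [0-18 ALLOC][19-25 ALLOC][26-40 FREE]
Op 7: free(c) -> (freed c); heap: [0-18 ALLOC][19-40 FREE]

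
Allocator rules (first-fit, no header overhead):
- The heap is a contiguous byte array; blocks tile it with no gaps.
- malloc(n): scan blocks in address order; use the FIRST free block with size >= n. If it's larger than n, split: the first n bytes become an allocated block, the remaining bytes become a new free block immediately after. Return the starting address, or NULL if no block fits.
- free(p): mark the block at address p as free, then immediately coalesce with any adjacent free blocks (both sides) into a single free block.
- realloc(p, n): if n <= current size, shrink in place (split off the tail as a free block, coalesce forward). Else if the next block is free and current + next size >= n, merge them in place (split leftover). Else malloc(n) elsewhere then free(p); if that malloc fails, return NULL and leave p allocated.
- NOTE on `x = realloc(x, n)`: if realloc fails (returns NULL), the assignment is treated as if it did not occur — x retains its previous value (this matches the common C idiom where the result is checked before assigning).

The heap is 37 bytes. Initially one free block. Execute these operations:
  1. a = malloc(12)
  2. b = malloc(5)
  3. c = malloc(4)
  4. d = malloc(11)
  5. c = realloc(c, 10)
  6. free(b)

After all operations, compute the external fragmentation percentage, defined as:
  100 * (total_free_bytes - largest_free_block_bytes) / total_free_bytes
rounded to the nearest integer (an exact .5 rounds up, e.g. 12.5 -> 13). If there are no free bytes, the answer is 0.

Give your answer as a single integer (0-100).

Answer: 50

Derivation:
Op 1: a = malloc(12) -> a = 0; heap: [0-11 ALLOC][12-36 FREE]
Op 2: b = malloc(5) -> b = 12; heap: [0-11 ALLOC][12-16 ALLOC][17-36 FREE]
Op 3: c = malloc(4) -> c = 17; heap: [0-11 ALLOC][12-16 ALLOC][17-20 ALLOC][21-36 FREE]
Op 4: d = malloc(11) -> d = 21; heap: [0-11 ALLOC][12-16 ALLOC][17-20 ALLOC][21-31 ALLOC][32-36 FREE]
Op 5: c = realloc(c, 10) -> NULL (c unchanged); heap: [0-11 ALLOC][12-16 ALLOC][17-20 ALLOC][21-31 ALLOC][32-36 FREE]
Op 6: free(b) -> (freed b); heap: [0-11 ALLOC][12-16 FREE][17-20 ALLOC][21-31 ALLOC][32-36 FREE]
Free blocks: [5 5] total_free=10 largest=5 -> 100*(10-5)/10 = 500/10 = 50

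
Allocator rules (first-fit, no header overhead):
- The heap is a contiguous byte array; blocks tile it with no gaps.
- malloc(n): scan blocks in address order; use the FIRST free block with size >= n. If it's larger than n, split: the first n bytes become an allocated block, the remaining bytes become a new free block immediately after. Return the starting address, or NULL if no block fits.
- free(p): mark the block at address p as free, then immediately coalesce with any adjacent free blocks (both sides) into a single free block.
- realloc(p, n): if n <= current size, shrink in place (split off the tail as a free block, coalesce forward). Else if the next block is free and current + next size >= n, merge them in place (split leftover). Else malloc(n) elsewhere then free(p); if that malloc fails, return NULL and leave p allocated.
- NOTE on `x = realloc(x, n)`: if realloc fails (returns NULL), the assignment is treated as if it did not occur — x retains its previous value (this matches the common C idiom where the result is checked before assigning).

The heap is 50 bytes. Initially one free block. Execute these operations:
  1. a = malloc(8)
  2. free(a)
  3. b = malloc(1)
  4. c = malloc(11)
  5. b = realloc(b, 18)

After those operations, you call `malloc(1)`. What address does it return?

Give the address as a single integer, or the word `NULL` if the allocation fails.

Answer: 0

Derivation:
Op 1: a = malloc(8) -> a = 0; heap: [0-7 ALLOC][8-49 FREE]
Op 2: free(a) -> (freed a); heap: [0-49 FREE]
Op 3: b = malloc(1) -> b = 0; heap: [0-0 ALLOC][1-49 FREE]
Op 4: c = malloc(11) -> c = 1; heap: [0-0 ALLOC][1-11 ALLOC][12-49 FREE]
Op 5: b = realloc(b, 18) -> b = 12; heap: [0-0 FREE][1-11 ALLOC][12-29 ALLOC][30-49 FREE]
malloc(1): first-fit scan over [0-0 FREE][1-11 ALLOC][12-29 ALLOC][30-49 FREE] -> 0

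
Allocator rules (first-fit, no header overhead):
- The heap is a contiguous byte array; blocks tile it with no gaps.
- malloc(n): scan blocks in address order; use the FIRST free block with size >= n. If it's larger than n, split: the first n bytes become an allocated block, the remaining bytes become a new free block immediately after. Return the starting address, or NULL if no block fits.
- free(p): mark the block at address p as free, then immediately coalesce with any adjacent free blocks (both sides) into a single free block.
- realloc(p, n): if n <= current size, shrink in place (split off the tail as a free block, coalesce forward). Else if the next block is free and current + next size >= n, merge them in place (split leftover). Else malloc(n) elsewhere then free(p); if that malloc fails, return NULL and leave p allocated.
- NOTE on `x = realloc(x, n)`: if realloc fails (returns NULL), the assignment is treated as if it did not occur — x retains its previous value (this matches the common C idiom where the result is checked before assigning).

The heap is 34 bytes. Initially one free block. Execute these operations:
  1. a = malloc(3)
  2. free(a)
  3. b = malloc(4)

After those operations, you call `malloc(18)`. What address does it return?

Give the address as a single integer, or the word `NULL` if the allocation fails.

Answer: 4

Derivation:
Op 1: a = malloc(3) -> a = 0; heap: [0-2 ALLOC][3-33 FREE]
Op 2: free(a) -> (freed a); heap: [0-33 FREE]
Op 3: b = malloc(4) -> b = 0; heap: [0-3 ALLOC][4-33 FREE]
malloc(18): first-fit scan over [0-3 ALLOC][4-33 FREE] -> 4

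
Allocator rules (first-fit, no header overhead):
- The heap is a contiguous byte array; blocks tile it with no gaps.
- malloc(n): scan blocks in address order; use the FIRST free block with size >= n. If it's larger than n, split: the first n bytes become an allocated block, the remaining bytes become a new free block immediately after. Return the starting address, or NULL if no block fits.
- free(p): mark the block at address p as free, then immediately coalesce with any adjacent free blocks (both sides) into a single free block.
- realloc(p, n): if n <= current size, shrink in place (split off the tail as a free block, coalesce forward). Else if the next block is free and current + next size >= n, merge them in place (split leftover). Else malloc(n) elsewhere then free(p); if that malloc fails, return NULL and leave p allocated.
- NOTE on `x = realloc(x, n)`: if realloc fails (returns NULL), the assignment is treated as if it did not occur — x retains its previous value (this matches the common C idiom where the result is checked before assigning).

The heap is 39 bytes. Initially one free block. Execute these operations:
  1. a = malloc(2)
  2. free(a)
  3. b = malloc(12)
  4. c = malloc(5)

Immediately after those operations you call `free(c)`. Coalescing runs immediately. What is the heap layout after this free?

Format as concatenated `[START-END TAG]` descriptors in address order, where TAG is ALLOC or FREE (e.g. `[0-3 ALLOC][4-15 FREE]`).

Op 1: a = malloc(2) -> a = 0; heap: [0-1 ALLOC][2-38 FREE]
Op 2: free(a) -> (freed a); heap: [0-38 FREE]
Op 3: b = malloc(12) -> b = 0; heap: [0-11 ALLOC][12-38 FREE]
Op 4: c = malloc(5) -> c = 12; heap: [0-11 ALLOC][12-16 ALLOC][17-38 FREE]
free(c): c = 12 -> block [12-16 ALLOC]; mark free, coalesce with adjacent free neighbors -> [0-11 ALLOC][12-38 FREE]

Answer: [0-11 ALLOC][12-38 FREE]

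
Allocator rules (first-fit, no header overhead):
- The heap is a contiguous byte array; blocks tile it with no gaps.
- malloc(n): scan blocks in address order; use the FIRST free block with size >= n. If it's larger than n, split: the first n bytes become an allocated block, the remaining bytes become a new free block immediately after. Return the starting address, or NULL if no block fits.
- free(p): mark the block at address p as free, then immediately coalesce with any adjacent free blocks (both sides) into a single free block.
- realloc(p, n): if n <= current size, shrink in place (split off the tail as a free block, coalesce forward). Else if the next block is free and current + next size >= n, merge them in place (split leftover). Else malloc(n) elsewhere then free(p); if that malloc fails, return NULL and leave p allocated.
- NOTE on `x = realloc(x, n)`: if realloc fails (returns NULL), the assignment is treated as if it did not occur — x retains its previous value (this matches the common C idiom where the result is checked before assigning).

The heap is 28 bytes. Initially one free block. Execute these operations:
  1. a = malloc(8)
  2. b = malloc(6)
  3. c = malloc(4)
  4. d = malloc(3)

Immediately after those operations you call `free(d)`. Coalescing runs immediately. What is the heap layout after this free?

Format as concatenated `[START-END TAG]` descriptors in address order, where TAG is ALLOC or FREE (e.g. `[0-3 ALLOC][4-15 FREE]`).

Op 1: a = malloc(8) -> a = 0; heap: [0-7 ALLOC][8-27 FREE]
Op 2: b = malloc(6) -> b = 8; heap: [0-7 ALLOC][8-13 ALLOC][14-27 FREE]
Op 3: c = malloc(4) -> c = 14; heap: [0-7 ALLOC][8-13 ALLOC][14-17 ALLOC][18-27 FREE]
Op 4: d = malloc(3) -> d = 18; heap: [0-7 ALLOC][8-13 ALLOC][14-17 ALLOC][18-20 ALLOC][21-27 FREE]
free(d): d = 18 -> block [18-20 ALLOC]; mark free, coalesce with adjacent free neighbors -> [0-7 ALLOC][8-13 ALLOC][14-17 ALLOC][18-27 FREE]

Answer: [0-7 ALLOC][8-13 ALLOC][14-17 ALLOC][18-27 FREE]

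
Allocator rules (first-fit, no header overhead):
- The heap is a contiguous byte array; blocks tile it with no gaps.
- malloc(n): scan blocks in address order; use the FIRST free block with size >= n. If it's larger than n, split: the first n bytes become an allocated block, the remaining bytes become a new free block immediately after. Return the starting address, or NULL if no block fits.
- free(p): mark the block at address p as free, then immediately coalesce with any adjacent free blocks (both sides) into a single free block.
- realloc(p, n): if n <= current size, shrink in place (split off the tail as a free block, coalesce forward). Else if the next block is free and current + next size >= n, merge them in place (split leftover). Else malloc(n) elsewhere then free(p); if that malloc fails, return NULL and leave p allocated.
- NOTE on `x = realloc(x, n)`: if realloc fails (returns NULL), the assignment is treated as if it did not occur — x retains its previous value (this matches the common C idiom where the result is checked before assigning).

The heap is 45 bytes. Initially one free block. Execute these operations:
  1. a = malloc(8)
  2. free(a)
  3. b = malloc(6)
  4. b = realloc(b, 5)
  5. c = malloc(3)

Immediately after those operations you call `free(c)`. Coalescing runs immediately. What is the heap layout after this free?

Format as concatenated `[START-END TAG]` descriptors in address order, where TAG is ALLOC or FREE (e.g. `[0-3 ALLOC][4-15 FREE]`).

Op 1: a = malloc(8) -> a = 0; heap: [0-7 ALLOC][8-44 FREE]
Op 2: free(a) -> (freed a); heap: [0-44 FREE]
Op 3: b = malloc(6) -> b = 0; heap: [0-5 ALLOC][6-44 FREE]
Op 4: b = realloc(b, 5) -> b = 0; heap: [0-4 ALLOC][5-44 FREE]
Op 5: c = malloc(3) -> c = 5; heap: [0-4 ALLOC][5-7 ALLOC][8-44 FREE]
free(c): c = 5 -> block [5-7 ALLOC]; mark free, coalesce with adjacent free neighbors -> [0-4 ALLOC][5-44 FREE]

Answer: [0-4 ALLOC][5-44 FREE]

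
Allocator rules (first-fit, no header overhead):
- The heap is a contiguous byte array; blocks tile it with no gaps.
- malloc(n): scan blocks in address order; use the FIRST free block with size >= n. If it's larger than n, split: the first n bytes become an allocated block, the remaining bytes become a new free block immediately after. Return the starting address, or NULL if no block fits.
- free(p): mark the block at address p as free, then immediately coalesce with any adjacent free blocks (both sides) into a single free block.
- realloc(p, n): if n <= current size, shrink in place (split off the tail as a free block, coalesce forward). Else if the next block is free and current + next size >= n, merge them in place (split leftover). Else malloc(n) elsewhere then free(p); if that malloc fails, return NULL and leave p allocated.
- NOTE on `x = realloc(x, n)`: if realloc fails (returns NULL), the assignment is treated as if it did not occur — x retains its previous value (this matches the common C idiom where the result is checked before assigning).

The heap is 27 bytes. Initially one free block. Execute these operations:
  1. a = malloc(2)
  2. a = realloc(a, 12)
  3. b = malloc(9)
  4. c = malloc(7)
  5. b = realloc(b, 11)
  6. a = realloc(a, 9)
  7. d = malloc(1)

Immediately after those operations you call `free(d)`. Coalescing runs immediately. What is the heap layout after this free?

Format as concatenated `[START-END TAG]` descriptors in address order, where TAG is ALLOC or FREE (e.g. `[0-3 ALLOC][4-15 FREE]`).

Op 1: a = malloc(2) -> a = 0; heap: [0-1 ALLOC][2-26 FREE]
Op 2: a = realloc(a, 12) -> a = 0; heap: [0-11 ALLOC][12-26 FREE]
Op 3: b = malloc(9) -> b = 12; heap: [0-11 ALLOC][12-20 ALLOC][21-26 FREE]
Op 4: c = malloc(7) -> c = NULL; heap: [0-11 ALLOC][12-20 ALLOC][21-26 FREE]
Op 5: b = realloc(b, 11) -> b = 12; heap: [0-11 ALLOC][12-22 ALLOC][23-26 FREE]
Op 6: a = realloc(a, 9) -> a = 0; heap: [0-8 ALLOC][9-11 FREE][12-22 ALLOC][23-26 FREE]
Op 7: d = malloc(1) -> d = 9; heap: [0-8 ALLOC][9-9 ALLOC][10-11 FREE][12-22 ALLOC][23-26 FREE]
free(d): d = 9 -> block [9-9 ALLOC]; mark free, coalesce with adjacent free neighbors -> [0-8 ALLOC][9-11 FREE][12-22 ALLOC][23-26 FREE]

Answer: [0-8 ALLOC][9-11 FREE][12-22 ALLOC][23-26 FREE]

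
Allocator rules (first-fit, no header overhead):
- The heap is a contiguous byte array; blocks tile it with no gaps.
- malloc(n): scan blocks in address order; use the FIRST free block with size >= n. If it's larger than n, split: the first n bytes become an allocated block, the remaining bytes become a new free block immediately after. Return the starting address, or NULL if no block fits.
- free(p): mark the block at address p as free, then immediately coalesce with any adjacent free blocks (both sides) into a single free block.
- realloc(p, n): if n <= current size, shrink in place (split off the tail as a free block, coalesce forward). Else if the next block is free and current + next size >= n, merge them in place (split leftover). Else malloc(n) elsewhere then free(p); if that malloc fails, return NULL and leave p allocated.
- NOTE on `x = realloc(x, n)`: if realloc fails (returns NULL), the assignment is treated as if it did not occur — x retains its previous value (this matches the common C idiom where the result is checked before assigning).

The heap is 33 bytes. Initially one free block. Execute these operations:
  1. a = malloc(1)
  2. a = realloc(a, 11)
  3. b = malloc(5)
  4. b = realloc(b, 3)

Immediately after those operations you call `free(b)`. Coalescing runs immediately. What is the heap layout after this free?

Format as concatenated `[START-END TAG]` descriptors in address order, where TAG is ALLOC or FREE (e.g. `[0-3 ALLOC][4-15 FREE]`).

Answer: [0-10 ALLOC][11-32 FREE]

Derivation:
Op 1: a = malloc(1) -> a = 0; heap: [0-0 ALLOC][1-32 FREE]
Op 2: a = realloc(a, 11) -> a = 0; heap: [0-10 ALLOC][11-32 FREE]
Op 3: b = malloc(5) -> b = 11; heap: [0-10 ALLOC][11-15 ALLOC][16-32 FREE]
Op 4: b = realloc(b, 3) -> b = 11; heap: [0-10 ALLOC][11-13 ALLOC][14-32 FREE]
free(b): b = 11 -> block [11-13 ALLOC]; mark free, coalesce with adjacent free neighbors -> [0-10 ALLOC][11-32 FREE]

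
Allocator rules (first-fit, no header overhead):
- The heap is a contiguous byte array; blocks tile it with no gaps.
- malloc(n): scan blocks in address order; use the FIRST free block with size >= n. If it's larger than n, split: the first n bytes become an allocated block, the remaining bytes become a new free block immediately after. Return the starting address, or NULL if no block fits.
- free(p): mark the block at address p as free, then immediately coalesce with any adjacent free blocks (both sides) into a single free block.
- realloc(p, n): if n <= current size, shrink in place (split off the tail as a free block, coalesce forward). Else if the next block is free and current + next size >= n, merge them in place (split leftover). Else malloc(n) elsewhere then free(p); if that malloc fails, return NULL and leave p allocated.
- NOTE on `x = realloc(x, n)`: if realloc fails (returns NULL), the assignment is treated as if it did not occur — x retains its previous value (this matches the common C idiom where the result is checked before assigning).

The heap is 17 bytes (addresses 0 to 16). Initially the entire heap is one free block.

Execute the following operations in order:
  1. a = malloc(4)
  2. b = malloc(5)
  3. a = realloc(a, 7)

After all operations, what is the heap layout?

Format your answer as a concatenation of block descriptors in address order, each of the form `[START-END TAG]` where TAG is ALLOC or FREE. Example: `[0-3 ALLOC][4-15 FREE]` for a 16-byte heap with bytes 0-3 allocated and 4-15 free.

Answer: [0-3 FREE][4-8 ALLOC][9-15 ALLOC][16-16 FREE]

Derivation:
Op 1: a = malloc(4) -> a = 0; heap: [0-3 ALLOC][4-16 FREE]
Op 2: b = malloc(5) -> b = 4; heap: [0-3 ALLOC][4-8 ALLOC][9-16 FREE]
Op 3: a = realloc(a, 7) -> a = 9; heap: [0-3 FREE][4-8 ALLOC][9-15 ALLOC][16-16 FREE]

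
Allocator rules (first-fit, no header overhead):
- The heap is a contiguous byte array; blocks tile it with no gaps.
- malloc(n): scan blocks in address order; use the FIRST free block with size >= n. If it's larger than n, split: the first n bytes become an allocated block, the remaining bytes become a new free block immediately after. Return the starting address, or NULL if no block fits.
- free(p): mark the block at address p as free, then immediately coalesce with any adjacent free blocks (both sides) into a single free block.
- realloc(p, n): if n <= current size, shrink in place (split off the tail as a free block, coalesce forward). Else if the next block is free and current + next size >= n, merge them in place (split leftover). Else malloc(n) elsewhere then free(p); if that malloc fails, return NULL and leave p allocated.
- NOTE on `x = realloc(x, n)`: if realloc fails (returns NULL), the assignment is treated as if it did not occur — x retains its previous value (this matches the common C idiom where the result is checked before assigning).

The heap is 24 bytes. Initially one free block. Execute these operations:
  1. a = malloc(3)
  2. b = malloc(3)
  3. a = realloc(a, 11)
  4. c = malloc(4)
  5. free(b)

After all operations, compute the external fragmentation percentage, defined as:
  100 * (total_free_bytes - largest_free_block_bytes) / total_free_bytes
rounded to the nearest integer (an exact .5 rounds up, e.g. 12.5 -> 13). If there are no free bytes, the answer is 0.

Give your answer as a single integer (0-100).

Op 1: a = malloc(3) -> a = 0; heap: [0-2 ALLOC][3-23 FREE]
Op 2: b = malloc(3) -> b = 3; heap: [0-2 ALLOC][3-5 ALLOC][6-23 FREE]
Op 3: a = realloc(a, 11) -> a = 6; heap: [0-2 FREE][3-5 ALLOC][6-16 ALLOC][17-23 FREE]
Op 4: c = malloc(4) -> c = 17; heap: [0-2 FREE][3-5 ALLOC][6-16 ALLOC][17-20 ALLOC][21-23 FREE]
Op 5: free(b) -> (freed b); heap: [0-5 FREE][6-16 ALLOC][17-20 ALLOC][21-23 FREE]
Free blocks: [6 3] total_free=9 largest=6 -> 100*(9-6)/9 = 300/9 ≈ 33.333 -> rounds to 33

Answer: 33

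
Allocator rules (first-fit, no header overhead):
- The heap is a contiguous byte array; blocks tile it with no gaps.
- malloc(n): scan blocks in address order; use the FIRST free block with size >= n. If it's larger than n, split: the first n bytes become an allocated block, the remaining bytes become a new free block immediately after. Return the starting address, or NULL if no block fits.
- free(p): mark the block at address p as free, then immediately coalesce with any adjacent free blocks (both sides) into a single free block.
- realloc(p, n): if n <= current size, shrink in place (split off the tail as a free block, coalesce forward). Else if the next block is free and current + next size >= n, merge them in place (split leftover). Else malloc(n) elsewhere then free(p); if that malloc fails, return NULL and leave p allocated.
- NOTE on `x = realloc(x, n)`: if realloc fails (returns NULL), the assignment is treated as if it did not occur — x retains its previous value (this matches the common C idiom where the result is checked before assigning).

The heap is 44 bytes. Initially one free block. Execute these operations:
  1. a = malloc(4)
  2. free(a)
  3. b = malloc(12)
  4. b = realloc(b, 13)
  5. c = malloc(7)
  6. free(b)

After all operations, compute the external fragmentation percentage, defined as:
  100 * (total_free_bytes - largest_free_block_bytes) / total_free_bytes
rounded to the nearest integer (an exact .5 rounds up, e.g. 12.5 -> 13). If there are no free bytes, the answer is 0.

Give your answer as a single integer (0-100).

Answer: 35

Derivation:
Op 1: a = malloc(4) -> a = 0; heap: [0-3 ALLOC][4-43 FREE]
Op 2: free(a) -> (freed a); heap: [0-43 FREE]
Op 3: b = malloc(12) -> b = 0; heap: [0-11 ALLOC][12-43 FREE]
Op 4: b = realloc(b, 13) -> b = 0; heap: [0-12 ALLOC][13-43 FREE]
Op 5: c = malloc(7) -> c = 13; heap: [0-12 ALLOC][13-19 ALLOC][20-43 FREE]
Op 6: free(b) -> (freed b); heap: [0-12 FREE][13-19 ALLOC][20-43 FREE]
Free blocks: [13 24] total_free=37 largest=24 -> 100*(37-24)/37 = 1300/37 ≈ 35.135 -> rounds to 35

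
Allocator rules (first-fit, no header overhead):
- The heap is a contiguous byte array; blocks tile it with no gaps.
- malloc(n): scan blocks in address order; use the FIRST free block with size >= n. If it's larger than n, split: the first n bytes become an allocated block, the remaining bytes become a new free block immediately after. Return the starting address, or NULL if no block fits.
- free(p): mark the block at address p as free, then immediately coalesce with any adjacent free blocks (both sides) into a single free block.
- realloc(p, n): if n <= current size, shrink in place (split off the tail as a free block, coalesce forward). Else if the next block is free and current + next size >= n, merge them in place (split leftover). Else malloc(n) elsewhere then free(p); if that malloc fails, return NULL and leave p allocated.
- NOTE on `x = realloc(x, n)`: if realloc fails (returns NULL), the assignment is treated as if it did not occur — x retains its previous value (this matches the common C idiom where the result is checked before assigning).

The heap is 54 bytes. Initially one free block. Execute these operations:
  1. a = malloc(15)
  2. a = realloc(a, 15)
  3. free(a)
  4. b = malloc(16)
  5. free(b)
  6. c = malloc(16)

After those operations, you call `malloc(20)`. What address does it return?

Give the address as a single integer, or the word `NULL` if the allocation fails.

Op 1: a = malloc(15) -> a = 0; heap: [0-14 ALLOC][15-53 FREE]
Op 2: a = realloc(a, 15) -> a = 0; heap: [0-14 ALLOC][15-53 FREE]
Op 3: free(a) -> (freed a); heap: [0-53 FREE]
Op 4: b = malloc(16) -> b = 0; heap: [0-15 ALLOC][16-53 FREE]
Op 5: free(b) -> (freed b); heap: [0-53 FREE]
Op 6: c = malloc(16) -> c = 0; heap: [0-15 ALLOC][16-53 FREE]
malloc(20): first-fit scan over [0-15 ALLOC][16-53 FREE] -> 16

Answer: 16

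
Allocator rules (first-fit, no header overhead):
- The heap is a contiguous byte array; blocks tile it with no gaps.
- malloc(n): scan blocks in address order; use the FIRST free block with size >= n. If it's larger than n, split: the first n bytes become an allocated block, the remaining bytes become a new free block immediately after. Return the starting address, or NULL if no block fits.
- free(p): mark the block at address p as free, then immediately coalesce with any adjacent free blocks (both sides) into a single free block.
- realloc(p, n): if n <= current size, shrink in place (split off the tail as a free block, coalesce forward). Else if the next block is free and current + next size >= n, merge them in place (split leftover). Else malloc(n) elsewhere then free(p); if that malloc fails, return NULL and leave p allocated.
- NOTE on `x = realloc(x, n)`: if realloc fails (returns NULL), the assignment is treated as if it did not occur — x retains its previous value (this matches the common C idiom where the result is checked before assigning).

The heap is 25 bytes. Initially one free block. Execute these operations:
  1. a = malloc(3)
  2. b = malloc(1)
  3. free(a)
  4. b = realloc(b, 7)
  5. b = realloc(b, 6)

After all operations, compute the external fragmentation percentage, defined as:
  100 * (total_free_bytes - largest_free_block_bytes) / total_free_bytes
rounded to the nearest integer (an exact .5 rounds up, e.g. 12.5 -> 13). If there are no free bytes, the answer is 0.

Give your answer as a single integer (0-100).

Answer: 16

Derivation:
Op 1: a = malloc(3) -> a = 0; heap: [0-2 ALLOC][3-24 FREE]
Op 2: b = malloc(1) -> b = 3; heap: [0-2 ALLOC][3-3 ALLOC][4-24 FREE]
Op 3: free(a) -> (freed a); heap: [0-2 FREE][3-3 ALLOC][4-24 FREE]
Op 4: b = realloc(b, 7) -> b = 3; heap: [0-2 FREE][3-9 ALLOC][10-24 FREE]
Op 5: b = realloc(b, 6) -> b = 3; heap: [0-2 FREE][3-8 ALLOC][9-24 FREE]
Free blocks: [3 16] total_free=19 largest=16 -> 100*(19-16)/19 = 300/19 ≈ 15.789 -> rounds to 16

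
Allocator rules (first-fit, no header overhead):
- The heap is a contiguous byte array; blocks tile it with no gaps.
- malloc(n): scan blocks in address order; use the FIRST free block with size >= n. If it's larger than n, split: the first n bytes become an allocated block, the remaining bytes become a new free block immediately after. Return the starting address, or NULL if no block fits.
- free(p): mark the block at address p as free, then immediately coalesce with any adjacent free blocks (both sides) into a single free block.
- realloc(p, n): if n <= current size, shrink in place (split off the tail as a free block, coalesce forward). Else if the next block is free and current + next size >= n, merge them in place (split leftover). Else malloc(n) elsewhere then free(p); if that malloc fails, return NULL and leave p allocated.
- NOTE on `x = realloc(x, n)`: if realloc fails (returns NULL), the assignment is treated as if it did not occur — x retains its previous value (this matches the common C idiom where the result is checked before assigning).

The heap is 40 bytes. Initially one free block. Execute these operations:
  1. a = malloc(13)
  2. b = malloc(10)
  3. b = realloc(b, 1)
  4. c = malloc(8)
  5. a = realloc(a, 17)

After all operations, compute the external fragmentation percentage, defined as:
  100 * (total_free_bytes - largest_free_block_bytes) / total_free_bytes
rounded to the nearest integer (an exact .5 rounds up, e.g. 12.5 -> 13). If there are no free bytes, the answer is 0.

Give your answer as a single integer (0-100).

Op 1: a = malloc(13) -> a = 0; heap: [0-12 ALLOC][13-39 FREE]
Op 2: b = malloc(10) -> b = 13; heap: [0-12 ALLOC][13-22 ALLOC][23-39 FREE]
Op 3: b = realloc(b, 1) -> b = 13; heap: [0-12 ALLOC][13-13 ALLOC][14-39 FREE]
Op 4: c = malloc(8) -> c = 14; heap: [0-12 ALLOC][13-13 ALLOC][14-21 ALLOC][22-39 FREE]
Op 5: a = realloc(a, 17) -> a = 22; heap: [0-12 FREE][13-13 ALLOC][14-21 ALLOC][22-38 ALLOC][39-39 FREE]
Free blocks: [13 1] total_free=14 largest=13 -> 100*(14-13)/14 = 100/14 ≈ 7.143 -> rounds to 7

Answer: 7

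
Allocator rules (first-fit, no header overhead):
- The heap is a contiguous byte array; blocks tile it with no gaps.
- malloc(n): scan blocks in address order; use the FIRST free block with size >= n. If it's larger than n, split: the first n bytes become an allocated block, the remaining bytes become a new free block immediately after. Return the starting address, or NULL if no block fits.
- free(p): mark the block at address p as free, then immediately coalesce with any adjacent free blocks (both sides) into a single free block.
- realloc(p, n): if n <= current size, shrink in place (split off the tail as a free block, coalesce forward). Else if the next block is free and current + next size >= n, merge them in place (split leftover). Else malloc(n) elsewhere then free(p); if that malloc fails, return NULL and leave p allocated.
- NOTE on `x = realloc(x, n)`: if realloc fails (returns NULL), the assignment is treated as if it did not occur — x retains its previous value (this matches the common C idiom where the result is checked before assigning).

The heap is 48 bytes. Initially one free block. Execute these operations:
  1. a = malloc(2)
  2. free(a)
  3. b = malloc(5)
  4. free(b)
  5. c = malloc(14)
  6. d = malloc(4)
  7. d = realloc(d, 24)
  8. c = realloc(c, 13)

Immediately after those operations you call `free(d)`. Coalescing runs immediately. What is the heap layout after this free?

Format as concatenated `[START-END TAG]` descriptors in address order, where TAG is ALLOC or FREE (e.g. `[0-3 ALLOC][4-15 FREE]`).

Answer: [0-12 ALLOC][13-47 FREE]

Derivation:
Op 1: a = malloc(2) -> a = 0; heap: [0-1 ALLOC][2-47 FREE]
Op 2: free(a) -> (freed a); heap: [0-47 FREE]
Op 3: b = malloc(5) -> b = 0; heap: [0-4 ALLOC][5-47 FREE]
Op 4: free(b) -> (freed b); heap: [0-47 FREE]
Op 5: c = malloc(14) -> c = 0; heap: [0-13 ALLOC][14-47 FREE]
Op 6: d = malloc(4) -> d = 14; heap: [0-13 ALLOC][14-17 ALLOC][18-47 FREE]
Op 7: d = realloc(d, 24) -> d = 14; heap: [0-13 ALLOC][14-37 ALLOC][38-47 FREE]
Op 8: c = realloc(c, 13) -> c = 0; heap: [0-12 ALLOC][13-13 FREE][14-37 ALLOC][38-47 FREE]
free(d): d = 14 -> block [14-37 ALLOC]; mark free, coalesce with adjacent free neighbors -> [0-12 ALLOC][13-47 FREE]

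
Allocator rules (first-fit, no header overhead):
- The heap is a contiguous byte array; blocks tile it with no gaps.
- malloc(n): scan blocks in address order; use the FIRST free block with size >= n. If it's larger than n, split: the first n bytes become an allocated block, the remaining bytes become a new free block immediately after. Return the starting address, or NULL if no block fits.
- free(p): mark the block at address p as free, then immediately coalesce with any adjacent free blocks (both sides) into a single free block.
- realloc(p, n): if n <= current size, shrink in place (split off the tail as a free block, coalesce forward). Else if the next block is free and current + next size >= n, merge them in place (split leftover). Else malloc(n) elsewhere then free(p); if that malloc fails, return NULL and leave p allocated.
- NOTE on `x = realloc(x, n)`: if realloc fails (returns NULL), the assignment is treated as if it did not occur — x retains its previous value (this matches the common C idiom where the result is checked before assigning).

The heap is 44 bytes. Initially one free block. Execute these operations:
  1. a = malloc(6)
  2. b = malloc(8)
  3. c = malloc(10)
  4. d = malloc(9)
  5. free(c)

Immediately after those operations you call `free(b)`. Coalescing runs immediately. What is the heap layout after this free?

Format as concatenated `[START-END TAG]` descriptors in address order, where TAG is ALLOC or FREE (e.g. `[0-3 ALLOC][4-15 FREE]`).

Answer: [0-5 ALLOC][6-23 FREE][24-32 ALLOC][33-43 FREE]

Derivation:
Op 1: a = malloc(6) -> a = 0; heap: [0-5 ALLOC][6-43 FREE]
Op 2: b = malloc(8) -> b = 6; heap: [0-5 ALLOC][6-13 ALLOC][14-43 FREE]
Op 3: c = malloc(10) -> c = 14; heap: [0-5 ALLOC][6-13 ALLOC][14-23 ALLOC][24-43 FREE]
Op 4: d = malloc(9) -> d = 24; heap: [0-5 ALLOC][6-13 ALLOC][14-23 ALLOC][24-32 ALLOC][33-43 FREE]
Op 5: free(c) -> (freed c); heap: [0-5 ALLOC][6-13 ALLOC][14-23 FREE][24-32 ALLOC][33-43 FREE]
free(b): b = 6 -> block [6-13 ALLOC]; mark free, coalesce with adjacent free neighbors -> [0-5 ALLOC][6-23 FREE][24-32 ALLOC][33-43 FREE]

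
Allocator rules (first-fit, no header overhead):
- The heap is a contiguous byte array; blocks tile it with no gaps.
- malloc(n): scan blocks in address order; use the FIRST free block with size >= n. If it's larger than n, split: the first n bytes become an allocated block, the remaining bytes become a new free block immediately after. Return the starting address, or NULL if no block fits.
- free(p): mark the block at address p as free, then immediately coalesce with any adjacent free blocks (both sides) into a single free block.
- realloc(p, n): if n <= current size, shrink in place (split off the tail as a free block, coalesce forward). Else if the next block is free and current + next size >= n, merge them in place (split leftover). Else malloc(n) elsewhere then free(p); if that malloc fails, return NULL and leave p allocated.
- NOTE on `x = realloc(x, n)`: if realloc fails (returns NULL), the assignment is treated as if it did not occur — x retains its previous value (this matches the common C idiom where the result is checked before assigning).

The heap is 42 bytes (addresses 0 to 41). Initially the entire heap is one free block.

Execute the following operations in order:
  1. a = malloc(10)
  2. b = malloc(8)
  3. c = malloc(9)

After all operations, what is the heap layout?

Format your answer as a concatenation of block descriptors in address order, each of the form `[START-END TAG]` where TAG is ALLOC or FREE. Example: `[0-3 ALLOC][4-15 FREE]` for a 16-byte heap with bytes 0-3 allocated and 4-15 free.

Answer: [0-9 ALLOC][10-17 ALLOC][18-26 ALLOC][27-41 FREE]

Derivation:
Op 1: a = malloc(10) -> a = 0; heap: [0-9 ALLOC][10-41 FREE]
Op 2: b = malloc(8) -> b = 10; heap: [0-9 ALLOC][10-17 ALLOC][18-41 FREE]
Op 3: c = malloc(9) -> c = 18; heap: [0-9 ALLOC][10-17 ALLOC][18-26 ALLOC][27-41 FREE]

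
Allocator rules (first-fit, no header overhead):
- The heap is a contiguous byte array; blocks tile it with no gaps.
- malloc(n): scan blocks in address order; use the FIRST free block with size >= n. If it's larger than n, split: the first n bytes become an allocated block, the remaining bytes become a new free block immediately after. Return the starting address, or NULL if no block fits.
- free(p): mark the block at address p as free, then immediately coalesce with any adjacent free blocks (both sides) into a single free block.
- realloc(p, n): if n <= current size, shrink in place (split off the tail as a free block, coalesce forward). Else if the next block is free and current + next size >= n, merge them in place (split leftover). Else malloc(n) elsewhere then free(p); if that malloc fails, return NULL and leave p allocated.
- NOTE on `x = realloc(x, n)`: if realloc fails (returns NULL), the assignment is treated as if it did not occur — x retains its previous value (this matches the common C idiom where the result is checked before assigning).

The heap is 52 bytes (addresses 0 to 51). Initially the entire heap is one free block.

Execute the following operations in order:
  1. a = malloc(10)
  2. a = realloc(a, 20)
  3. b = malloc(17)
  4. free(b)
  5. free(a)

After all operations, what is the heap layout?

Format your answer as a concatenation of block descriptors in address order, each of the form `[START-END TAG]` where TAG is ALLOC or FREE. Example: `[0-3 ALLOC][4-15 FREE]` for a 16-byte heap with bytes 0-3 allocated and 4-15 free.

Op 1: a = malloc(10) -> a = 0; heap: [0-9 ALLOC][10-51 FREE]
Op 2: a = realloc(a, 20) -> a = 0; heap: [0-19 ALLOC][20-51 FREE]
Op 3: b = malloc(17) -> b = 20; heap: [0-19 ALLOC][20-36 ALLOC][37-51 FREE]
Op 4: free(b) -> (freed b); heap: [0-19 ALLOC][20-51 FREE]
Op 5: free(a) -> (freed a); heap: [0-51 FREE]

Answer: [0-51 FREE]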